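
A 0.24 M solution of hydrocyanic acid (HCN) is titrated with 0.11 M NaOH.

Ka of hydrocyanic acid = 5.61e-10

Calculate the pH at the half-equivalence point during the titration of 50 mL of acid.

At half-equivalence [HA] = [A⁻], so Henderson-Hasselbalch gives pH = pKa = -log(5.61e-10) = 9.25.

pH = pKa = 9.25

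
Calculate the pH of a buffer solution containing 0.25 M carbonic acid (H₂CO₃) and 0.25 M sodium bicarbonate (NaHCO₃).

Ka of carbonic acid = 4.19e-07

pKa = -log(4.19e-07) = 6.38. pH = pKa + log([A⁻]/[HA]) = 6.38 + log(0.25/0.25)

pH = 6.38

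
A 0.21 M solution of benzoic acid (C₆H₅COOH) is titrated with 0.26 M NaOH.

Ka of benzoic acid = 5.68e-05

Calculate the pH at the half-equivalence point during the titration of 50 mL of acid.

At half-equivalence [HA] = [A⁻], so Henderson-Hasselbalch gives pH = pKa = -log(5.68e-05) = 4.25.

pH = pKa = 4.25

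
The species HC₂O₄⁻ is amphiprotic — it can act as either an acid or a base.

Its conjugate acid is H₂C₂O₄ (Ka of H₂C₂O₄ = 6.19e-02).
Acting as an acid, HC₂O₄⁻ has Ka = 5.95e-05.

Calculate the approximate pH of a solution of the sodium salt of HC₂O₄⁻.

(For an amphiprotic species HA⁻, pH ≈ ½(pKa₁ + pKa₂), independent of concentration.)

pKa₁ = -log(6.19e-02) = 1.21; pKa₂ = -log(5.95e-05) = 4.23. For an amphiprotic species, pH ≈ ½(pKa₁ + pKa₂) = ½(1.21 + 4.23) = 2.72.

pH = 2.72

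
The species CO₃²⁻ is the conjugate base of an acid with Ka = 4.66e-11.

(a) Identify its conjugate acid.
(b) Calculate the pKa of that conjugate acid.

(a) The conjugate acid is formed by adding one H⁺ to CO₃²⁻, giving HCO₃⁻. (b) pKa = -log(Ka) = -log(4.66e-11) = 10.33.

Conjugate acid: HCO₃⁻; pK_a = 10.33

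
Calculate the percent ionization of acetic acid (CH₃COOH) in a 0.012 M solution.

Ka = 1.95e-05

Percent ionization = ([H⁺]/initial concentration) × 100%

Using Ka equilibrium: x² + Ka×x - Ka×C = 0. Solving: [H⁺] = 4.7408e-04. Percent = (4.7408e-04/0.012) × 100

Percent ionization = 3.95%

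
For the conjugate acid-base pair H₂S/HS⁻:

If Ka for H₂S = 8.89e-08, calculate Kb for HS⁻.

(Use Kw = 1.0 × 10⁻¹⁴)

For a conjugate pair Ka × Kb = Kw, so Kb = Kw/Ka = 1.0 × 10⁻¹⁴ / 8.89e-08 = 1.12e-07.

K_b = 1.12e-07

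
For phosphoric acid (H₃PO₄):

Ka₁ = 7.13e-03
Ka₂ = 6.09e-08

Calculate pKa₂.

pKa₂ = -log(Ka₂) = -log(6.09e-08) = 7.22.

pK_{a2} = 7.22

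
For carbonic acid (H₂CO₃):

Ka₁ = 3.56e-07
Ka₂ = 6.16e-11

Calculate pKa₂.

pKa₂ = -log(Ka₂) = -log(6.16e-11) = 10.21.

pK_{a2} = 10.21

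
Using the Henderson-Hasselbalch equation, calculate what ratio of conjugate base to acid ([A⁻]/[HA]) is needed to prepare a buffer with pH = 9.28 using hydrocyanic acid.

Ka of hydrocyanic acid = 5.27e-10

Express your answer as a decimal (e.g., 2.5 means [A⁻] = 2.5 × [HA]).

pKa = -log(5.27e-10) = 9.2782. pH = pKa + log([A⁻]/[HA]), so log([A⁻]/[HA]) = pH − pKa = 9.28 − 9.2782 = 0.0018. [A⁻]/[HA] = 10^(0.0018) = 1.00

[A⁻]/[HA] = 1.00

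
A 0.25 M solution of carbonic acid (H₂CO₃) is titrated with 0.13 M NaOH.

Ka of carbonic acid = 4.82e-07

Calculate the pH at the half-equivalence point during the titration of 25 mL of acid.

At half-equivalence [HA] = [A⁻], so Henderson-Hasselbalch gives pH = pKa = -log(4.82e-07) = 6.32.

pH = pKa = 6.32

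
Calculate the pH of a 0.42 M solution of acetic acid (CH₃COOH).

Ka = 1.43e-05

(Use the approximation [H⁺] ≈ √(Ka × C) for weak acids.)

[H⁺] = √(Ka × C) = √(1.43e-05 × 0.42) = 2.4507e-03. pH = -log(2.4507e-03)

pH = 2.61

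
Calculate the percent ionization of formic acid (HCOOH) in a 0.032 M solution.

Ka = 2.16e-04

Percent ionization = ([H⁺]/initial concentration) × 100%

Using Ka equilibrium: x² + Ka×x - Ka×C = 0. Solving: [H⁺] = 2.5233e-03. Percent = (2.5233e-03/0.032) × 100

Percent ionization = 7.89%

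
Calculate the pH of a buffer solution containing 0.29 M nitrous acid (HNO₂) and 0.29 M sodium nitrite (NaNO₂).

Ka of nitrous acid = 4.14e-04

pKa = -log(4.14e-04) = 3.38. pH = pKa + log([A⁻]/[HA]) = 3.38 + log(0.29/0.29)

pH = 3.38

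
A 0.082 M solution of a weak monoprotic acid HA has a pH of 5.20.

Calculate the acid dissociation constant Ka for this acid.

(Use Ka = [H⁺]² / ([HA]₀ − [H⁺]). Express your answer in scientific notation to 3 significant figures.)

[H⁺] = 10^(−pH) = 10^(−5.20) = 6.310e-06 M. For HA ⇌ H⁺ + A⁻, Ka = [H⁺][A⁻]/[HA] = [H⁺]² / ([HA]₀ − [H⁺]) = (6.310e-06)² / (0.082 − 6.310e-06) = 4.86e-10.

K_a = 4.86e-10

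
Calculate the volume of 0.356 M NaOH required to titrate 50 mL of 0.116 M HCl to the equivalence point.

At equivalence: moles acid = moles base. moles HCl = 0.116 × 50/1000 = 0.0058 mol. V_base = moles / 0.356 × 1000 = 16.3 mL.

V_{base} = 16.3 mL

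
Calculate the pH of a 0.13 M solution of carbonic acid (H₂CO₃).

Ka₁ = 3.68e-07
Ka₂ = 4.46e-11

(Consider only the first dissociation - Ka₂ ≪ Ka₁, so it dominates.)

First dissociation dominates. From Ka₁ = [H⁺][HA⁻]/[H₂A], x² + Ka₁·x − Ka₁·C = 0 with C = 0.13 M and Ka₁ = 3.68e-07. Solving: [H⁺] = (−Ka₁ + √(Ka₁² + 4·Ka₁·C)) / 2 = 2.1854e-04 M. pH = -log(2.1854e-04) = 3.66.

pH = 3.66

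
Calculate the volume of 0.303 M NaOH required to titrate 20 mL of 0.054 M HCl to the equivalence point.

At equivalence: moles acid = moles base. moles HCl = 0.054 × 20/1000 = 0.00108 mol. V_base = moles / 0.303 × 1000 = 3.6 mL.

V_{base} = 3.6 mL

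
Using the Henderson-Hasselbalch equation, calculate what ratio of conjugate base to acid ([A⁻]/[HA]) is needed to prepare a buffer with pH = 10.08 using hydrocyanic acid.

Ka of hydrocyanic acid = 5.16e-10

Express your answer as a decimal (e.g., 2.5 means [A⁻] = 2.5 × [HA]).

pKa = -log(5.16e-10) = 9.2874. pH = pKa + log([A⁻]/[HA]), so log([A⁻]/[HA]) = pH − pKa = 10.08 − 9.2874 = 0.7926. [A⁻]/[HA] = 10^(0.7926) = 6.20

[A⁻]/[HA] = 6.20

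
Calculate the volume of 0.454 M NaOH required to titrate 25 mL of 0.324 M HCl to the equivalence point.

At equivalence: moles acid = moles base. moles HCl = 0.324 × 25/1000 = 0.0081 mol. V_base = moles / 0.454 × 1000 = 17.8 mL.

V_{base} = 17.8 mL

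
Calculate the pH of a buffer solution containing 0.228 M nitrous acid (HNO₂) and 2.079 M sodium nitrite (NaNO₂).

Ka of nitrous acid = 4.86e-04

pKa = -log(4.86e-04) = 3.31. pH = pKa + log([A⁻]/[HA]) = 3.31 + log(2.079/0.228)

pH = 4.27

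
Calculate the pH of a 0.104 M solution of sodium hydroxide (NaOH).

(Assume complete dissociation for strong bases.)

[OH⁻] = 0.104 M for strong base. pOH = -log[OH⁻] = 0.98, pH = 14 - pOH

pH = 13.02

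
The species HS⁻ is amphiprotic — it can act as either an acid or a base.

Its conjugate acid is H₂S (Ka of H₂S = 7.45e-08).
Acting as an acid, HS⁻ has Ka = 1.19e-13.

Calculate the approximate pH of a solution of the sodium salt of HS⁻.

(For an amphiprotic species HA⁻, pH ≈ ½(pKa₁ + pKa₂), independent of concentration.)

pKa₁ = -log(7.45e-08) = 7.13; pKa₂ = -log(1.19e-13) = 12.92. For an amphiprotic species, pH ≈ ½(pKa₁ + pKa₂) = ½(7.13 + 12.92) = 10.03.

pH = 10.03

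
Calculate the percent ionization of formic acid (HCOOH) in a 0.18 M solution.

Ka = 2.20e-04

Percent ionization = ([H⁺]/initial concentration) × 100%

Using Ka equilibrium: x² + Ka×x - Ka×C = 0. Solving: [H⁺] = 6.1838e-03. Percent = (6.1838e-03/0.18) × 100

Percent ionization = 3.44%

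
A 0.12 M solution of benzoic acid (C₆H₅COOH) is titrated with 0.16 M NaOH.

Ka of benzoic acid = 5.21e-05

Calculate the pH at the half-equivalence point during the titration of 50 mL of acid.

At half-equivalence [HA] = [A⁻], so Henderson-Hasselbalch gives pH = pKa = -log(5.21e-05) = 4.28.

pH = pKa = 4.28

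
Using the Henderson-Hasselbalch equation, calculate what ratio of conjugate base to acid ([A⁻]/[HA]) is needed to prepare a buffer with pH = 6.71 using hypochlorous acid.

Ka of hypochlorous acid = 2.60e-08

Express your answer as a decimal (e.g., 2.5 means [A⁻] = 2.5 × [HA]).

pKa = -log(2.60e-08) = 7.5850. pH = pKa + log([A⁻]/[HA]), so log([A⁻]/[HA]) = pH − pKa = 6.71 − 7.5850 = -0.8750. [A⁻]/[HA] = 10^(-0.8750) = 0.133

[A⁻]/[HA] = 0.133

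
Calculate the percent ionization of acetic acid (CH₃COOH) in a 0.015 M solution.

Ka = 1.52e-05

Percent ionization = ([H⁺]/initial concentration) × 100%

Using Ka equilibrium: x² + Ka×x - Ka×C = 0. Solving: [H⁺] = 4.6995e-04. Percent = (4.6995e-04/0.015) × 100

Percent ionization = 3.13%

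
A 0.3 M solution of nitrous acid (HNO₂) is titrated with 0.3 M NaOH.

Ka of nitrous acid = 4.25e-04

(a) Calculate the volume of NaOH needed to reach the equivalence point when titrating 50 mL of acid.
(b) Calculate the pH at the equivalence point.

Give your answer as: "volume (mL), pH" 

moles acid = 0.3 × 50/1000 = 0.015 mol; V_base = moles/0.3 × 1000 = 50.0 mL. At equivalence only the conjugate base is present: [A⁻] = 0.015/0.100 = 1.5000e-01 M. Kb = Kw/Ka = 2.35e-11; [OH⁻] = √(Kb × [A⁻]) = 1.8787e-06; pOH = 5.73; pH = 14 - pOH = 8.27.

V = 50.0 mL, pH = 8.27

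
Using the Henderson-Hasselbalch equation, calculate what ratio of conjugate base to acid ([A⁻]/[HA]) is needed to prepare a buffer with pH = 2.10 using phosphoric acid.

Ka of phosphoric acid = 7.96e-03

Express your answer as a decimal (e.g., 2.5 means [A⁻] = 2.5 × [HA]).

pKa = -log(7.96e-03) = 2.0991. pH = pKa + log([A⁻]/[HA]), so log([A⁻]/[HA]) = pH − pKa = 2.10 − 2.0991 = 0.0009. [A⁻]/[HA] = 10^(0.0009) = 1.00

[A⁻]/[HA] = 1.00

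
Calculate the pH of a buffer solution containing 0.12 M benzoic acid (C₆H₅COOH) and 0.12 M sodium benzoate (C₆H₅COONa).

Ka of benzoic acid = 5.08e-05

pKa = -log(5.08e-05) = 4.29. pH = pKa + log([A⁻]/[HA]) = 4.29 + log(0.12/0.12)

pH = 4.29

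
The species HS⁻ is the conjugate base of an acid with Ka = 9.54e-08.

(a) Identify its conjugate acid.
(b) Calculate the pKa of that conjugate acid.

(a) The conjugate acid is formed by adding one H⁺ to HS⁻, giving H₂S. (b) pKa = -log(Ka) = -log(9.54e-08) = 7.02.

Conjugate acid: H₂S; pK_a = 7.02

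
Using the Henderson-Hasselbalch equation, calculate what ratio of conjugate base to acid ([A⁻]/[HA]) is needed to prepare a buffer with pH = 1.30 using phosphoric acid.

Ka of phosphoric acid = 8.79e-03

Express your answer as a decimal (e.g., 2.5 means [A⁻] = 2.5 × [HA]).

pKa = -log(8.79e-03) = 2.0560. pH = pKa + log([A⁻]/[HA]), so log([A⁻]/[HA]) = pH − pKa = 1.30 − 2.0560 = -0.7560. [A⁻]/[HA] = 10^(-0.7560) = 0.175

[A⁻]/[HA] = 0.175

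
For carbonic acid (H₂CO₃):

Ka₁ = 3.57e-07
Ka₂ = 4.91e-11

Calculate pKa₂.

pKa₂ = -log(Ka₂) = -log(4.91e-11) = 10.31.

pK_{a2} = 10.31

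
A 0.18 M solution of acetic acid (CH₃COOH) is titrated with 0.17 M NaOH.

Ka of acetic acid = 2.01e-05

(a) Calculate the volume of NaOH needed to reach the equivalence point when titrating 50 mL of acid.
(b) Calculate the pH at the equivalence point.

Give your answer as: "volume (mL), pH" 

moles acid = 0.18 × 50/1000 = 0.009 mol; V_base = moles/0.17 × 1000 = 52.9 mL. At equivalence only the conjugate base is present: [A⁻] = 0.009/0.103 = 8.7429e-02 M. Kb = Kw/Ka = 4.98e-10; [OH⁻] = √(Kb × [A⁻]) = 6.5952e-06; pOH = 5.18; pH = 14 - pOH = 8.82.

V = 52.9 mL, pH = 8.82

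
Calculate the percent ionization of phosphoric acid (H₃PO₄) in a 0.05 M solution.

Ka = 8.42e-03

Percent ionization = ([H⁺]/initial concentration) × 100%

Using Ka equilibrium: x² + Ka×x - Ka×C = 0. Solving: [H⁺] = 1.6736e-02. Percent = (1.6736e-02/0.05) × 100

Percent ionization = 33.5%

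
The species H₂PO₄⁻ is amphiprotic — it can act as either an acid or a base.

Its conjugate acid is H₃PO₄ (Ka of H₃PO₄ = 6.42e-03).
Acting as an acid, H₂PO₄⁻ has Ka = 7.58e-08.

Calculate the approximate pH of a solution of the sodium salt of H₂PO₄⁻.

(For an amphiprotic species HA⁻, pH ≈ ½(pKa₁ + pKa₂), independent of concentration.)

pKa₁ = -log(6.42e-03) = 2.19; pKa₂ = -log(7.58e-08) = 7.12. For an amphiprotic species, pH ≈ ½(pKa₁ + pKa₂) = ½(2.19 + 7.12) = 4.66.

pH = 4.66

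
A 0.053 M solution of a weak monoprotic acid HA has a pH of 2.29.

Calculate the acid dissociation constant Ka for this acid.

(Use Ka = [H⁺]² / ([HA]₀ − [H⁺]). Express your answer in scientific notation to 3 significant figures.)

[H⁺] = 10^(−pH) = 10^(−2.29) = 5.129e-03 M. For HA ⇌ H⁺ + A⁻, Ka = [H⁺][A⁻]/[HA] = [H⁺]² / ([HA]₀ − [H⁺]) = (5.129e-03)² / (0.053 − 5.129e-03) = 5.49e-04.

K_a = 5.49e-04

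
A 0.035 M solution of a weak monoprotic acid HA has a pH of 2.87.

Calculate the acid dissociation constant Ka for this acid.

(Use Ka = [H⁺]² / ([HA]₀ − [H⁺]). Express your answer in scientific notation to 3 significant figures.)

[H⁺] = 10^(−pH) = 10^(−2.87) = 1.349e-03 M. For HA ⇌ H⁺ + A⁻, Ka = [H⁺][A⁻]/[HA] = [H⁺]² / ([HA]₀ − [H⁺]) = (1.349e-03)² / (0.035 − 1.349e-03) = 5.41e-05.

K_a = 5.41e-05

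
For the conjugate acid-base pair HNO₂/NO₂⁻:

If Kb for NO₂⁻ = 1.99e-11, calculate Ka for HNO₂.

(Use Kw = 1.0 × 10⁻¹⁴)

For a conjugate pair Ka × Kb = Kw, so Ka = Kw/Kb = 1.0 × 10⁻¹⁴ / 1.99e-11 = 5.03e-04.

K_a = 5.03e-04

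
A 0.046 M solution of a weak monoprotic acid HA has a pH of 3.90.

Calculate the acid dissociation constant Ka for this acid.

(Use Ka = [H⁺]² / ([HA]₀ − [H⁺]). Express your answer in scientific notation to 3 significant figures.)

[H⁺] = 10^(−pH) = 10^(−3.90) = 1.259e-04 M. For HA ⇌ H⁺ + A⁻, Ka = [H⁺][A⁻]/[HA] = [H⁺]² / ([HA]₀ − [H⁺]) = (1.259e-04)² / (0.046 − 1.259e-04) = 3.45e-07.

K_a = 3.45e-07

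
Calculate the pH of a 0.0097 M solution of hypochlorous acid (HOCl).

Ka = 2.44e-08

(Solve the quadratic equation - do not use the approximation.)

x² + Ka×x - Ka×C = 0. Using quadratic formula: [H⁺] = 1.5372e-05

pH = 4.81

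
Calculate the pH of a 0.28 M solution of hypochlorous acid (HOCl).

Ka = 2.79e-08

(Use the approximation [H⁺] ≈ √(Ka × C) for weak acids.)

[H⁺] = √(Ka × C) = √(2.79e-08 × 0.28) = 8.8386e-05. pH = -log(8.8386e-05)

pH = 4.05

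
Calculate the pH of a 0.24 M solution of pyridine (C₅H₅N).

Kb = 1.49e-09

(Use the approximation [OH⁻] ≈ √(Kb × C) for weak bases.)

[OH⁻] = √(Kb × C) = √(1.49e-09 × 0.24) = 1.8910e-05. pOH = 4.72, pH = 14 - pOH

pH = 9.28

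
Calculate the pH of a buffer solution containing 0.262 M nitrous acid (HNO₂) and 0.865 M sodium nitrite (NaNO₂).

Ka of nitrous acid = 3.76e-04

pKa = -log(3.76e-04) = 3.42. pH = pKa + log([A⁻]/[HA]) = 3.42 + log(0.865/0.262)

pH = 3.94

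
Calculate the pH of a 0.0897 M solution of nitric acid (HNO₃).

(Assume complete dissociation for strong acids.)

[H⁺] = 0.0897 M for strong acid. pH = -log[H⁺] = -log(0.0897)

pH = 1.05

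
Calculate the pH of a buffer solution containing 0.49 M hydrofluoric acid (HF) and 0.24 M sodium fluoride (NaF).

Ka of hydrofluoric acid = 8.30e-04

pKa = -log(8.30e-04) = 3.08. pH = pKa + log([A⁻]/[HA]) = 3.08 + log(0.24/0.49)

pH = 2.77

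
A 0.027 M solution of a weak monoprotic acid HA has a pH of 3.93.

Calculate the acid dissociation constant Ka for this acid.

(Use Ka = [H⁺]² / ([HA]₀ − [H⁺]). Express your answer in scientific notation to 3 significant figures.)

[H⁺] = 10^(−pH) = 10^(−3.93) = 1.175e-04 M. For HA ⇌ H⁺ + A⁻, Ka = [H⁺][A⁻]/[HA] = [H⁺]² / ([HA]₀ − [H⁺]) = (1.175e-04)² / (0.027 − 1.175e-04) = 5.13e-07.

K_a = 5.13e-07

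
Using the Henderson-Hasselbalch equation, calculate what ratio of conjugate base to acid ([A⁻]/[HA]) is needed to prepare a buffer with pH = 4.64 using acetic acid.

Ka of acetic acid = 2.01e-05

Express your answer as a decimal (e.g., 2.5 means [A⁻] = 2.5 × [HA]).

pKa = -log(2.01e-05) = 4.6968. pH = pKa + log([A⁻]/[HA]), so log([A⁻]/[HA]) = pH − pKa = 4.64 − 4.6968 = -0.0568. [A⁻]/[HA] = 10^(-0.0568) = 0.877

[A⁻]/[HA] = 0.877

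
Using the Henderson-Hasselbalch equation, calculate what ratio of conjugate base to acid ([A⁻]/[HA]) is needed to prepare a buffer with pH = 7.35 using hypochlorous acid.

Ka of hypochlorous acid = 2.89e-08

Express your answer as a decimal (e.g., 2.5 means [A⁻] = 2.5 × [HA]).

pKa = -log(2.89e-08) = 7.5391. pH = pKa + log([A⁻]/[HA]), so log([A⁻]/[HA]) = pH − pKa = 7.35 − 7.5391 = -0.1891. [A⁻]/[HA] = 10^(-0.1891) = 0.647

[A⁻]/[HA] = 0.647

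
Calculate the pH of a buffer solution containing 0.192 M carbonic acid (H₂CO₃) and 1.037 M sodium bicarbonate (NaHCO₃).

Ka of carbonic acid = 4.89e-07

pKa = -log(4.89e-07) = 6.31. pH = pKa + log([A⁻]/[HA]) = 6.31 + log(1.037/0.192)

pH = 7.04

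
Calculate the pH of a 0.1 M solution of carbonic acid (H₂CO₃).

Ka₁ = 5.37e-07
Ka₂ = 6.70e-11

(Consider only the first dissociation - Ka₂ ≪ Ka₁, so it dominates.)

First dissociation dominates. From Ka₁ = [H⁺][HA⁻]/[H₂A], x² + Ka₁·x − Ka₁·C = 0 with C = 0.1 M and Ka₁ = 5.37e-07. Solving: [H⁺] = (−Ka₁ + √(Ka₁² + 4·Ka₁·C)) / 2 = 2.3146e-04 M. pH = -log(2.3146e-04) = 3.64.

pH = 3.64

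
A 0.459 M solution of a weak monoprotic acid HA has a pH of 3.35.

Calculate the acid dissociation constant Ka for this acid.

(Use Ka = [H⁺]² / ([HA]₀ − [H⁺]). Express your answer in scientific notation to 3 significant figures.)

[H⁺] = 10^(−pH) = 10^(−3.35) = 4.467e-04 M. For HA ⇌ H⁺ + A⁻, Ka = [H⁺][A⁻]/[HA] = [H⁺]² / ([HA]₀ − [H⁺]) = (4.467e-04)² / (0.459 − 4.467e-04) = 4.35e-07.

K_a = 4.35e-07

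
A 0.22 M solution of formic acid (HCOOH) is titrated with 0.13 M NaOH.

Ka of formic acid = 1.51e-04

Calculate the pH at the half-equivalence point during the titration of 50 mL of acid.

At half-equivalence [HA] = [A⁻], so Henderson-Hasselbalch gives pH = pKa = -log(1.51e-04) = 3.82.

pH = pKa = 3.82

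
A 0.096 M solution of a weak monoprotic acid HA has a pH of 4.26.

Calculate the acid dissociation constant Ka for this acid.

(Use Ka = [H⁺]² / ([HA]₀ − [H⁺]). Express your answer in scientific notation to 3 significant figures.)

[H⁺] = 10^(−pH) = 10^(−4.26) = 5.495e-05 M. For HA ⇌ H⁺ + A⁻, Ka = [H⁺][A⁻]/[HA] = [H⁺]² / ([HA]₀ − [H⁺]) = (5.495e-05)² / (0.096 − 5.495e-05) = 3.15e-08.

K_a = 3.15e-08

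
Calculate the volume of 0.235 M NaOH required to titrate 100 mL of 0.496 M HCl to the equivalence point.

At equivalence: moles acid = moles base. moles HCl = 0.496 × 100/1000 = 0.0496 mol. V_base = moles / 0.235 × 1000 = 211.1 mL.

V_{base} = 211.1 mL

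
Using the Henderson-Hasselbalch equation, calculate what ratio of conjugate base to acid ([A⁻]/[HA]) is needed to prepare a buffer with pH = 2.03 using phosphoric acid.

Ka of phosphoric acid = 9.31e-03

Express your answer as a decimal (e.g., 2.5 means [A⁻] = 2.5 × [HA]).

pKa = -log(9.31e-03) = 2.0311. pH = pKa + log([A⁻]/[HA]), so log([A⁻]/[HA]) = pH − pKa = 2.03 − 2.0311 = -0.0011. [A⁻]/[HA] = 10^(-0.0011) = 0.998

[A⁻]/[HA] = 0.998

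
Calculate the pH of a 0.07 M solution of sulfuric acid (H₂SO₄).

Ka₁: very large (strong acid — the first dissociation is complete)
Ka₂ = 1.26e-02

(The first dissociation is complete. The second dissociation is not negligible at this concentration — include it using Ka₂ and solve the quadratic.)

First dissociation is complete: [H⁺]₀ = [HSO₄⁻]₀ = C = 0.07 M. Second dissociation HSO₄⁻ ⇌ H⁺ + SO₄²⁻: let x = [SO₄²⁻]. Ka₂ = (C + x)·x / (C − x) = 1.26e-02 → x² + (C + Ka₂)·x − Ka₂·C = 0 → x² + 0.08260·x − 8.820e-04 = 0. x = (−0.08260 + √(0.08260² + 4 × 8.820e-04)) / 2 = 9.5693e-03 M. [H⁺] = C + x = 0.07 + 9.5693e-03 = 7.9569e-02 M. pH = -log(7.9569e-02) = 1.10.

pH = 1.10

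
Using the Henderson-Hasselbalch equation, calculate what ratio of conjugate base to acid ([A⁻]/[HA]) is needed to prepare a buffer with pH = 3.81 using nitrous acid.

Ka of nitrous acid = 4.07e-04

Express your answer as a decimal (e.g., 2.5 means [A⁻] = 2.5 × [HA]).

pKa = -log(4.07e-04) = 3.3904. pH = pKa + log([A⁻]/[HA]), so log([A⁻]/[HA]) = pH − pKa = 3.81 − 3.3904 = 0.4196. [A⁻]/[HA] = 10^(0.4196) = 2.63

[A⁻]/[HA] = 2.63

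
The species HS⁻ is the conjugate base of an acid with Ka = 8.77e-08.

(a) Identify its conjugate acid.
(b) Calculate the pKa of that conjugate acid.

(a) The conjugate acid is formed by adding one H⁺ to HS⁻, giving H₂S. (b) pKa = -log(Ka) = -log(8.77e-08) = 7.06.

Conjugate acid: H₂S; pK_a = 7.06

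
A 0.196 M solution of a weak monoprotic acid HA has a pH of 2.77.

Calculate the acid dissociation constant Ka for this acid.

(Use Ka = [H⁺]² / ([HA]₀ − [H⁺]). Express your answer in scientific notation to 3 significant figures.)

[H⁺] = 10^(−pH) = 10^(−2.77) = 1.698e-03 M. For HA ⇌ H⁺ + A⁻, Ka = [H⁺][A⁻]/[HA] = [H⁺]² / ([HA]₀ − [H⁺]) = (1.698e-03)² / (0.196 − 1.698e-03) = 1.48e-05.

K_a = 1.48e-05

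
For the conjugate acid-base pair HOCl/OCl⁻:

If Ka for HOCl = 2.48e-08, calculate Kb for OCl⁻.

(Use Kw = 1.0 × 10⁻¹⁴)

For a conjugate pair Ka × Kb = Kw, so Kb = Kw/Ka = 1.0 × 10⁻¹⁴ / 2.48e-08 = 4.03e-07.

K_b = 4.03e-07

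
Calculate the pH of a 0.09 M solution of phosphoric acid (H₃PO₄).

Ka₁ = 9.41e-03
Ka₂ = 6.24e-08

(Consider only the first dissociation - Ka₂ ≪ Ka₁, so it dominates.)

First dissociation dominates. From Ka₁ = [H⁺][HA⁻]/[H₂A], x² + Ka₁·x − Ka₁·C = 0 with C = 0.09 M and Ka₁ = 9.41e-03. Solving: [H⁺] = (−Ka₁ + √(Ka₁² + 4·Ka₁·C)) / 2 = 2.4774e-02 M. pH = -log(2.4774e-02) = 1.61.

pH = 1.61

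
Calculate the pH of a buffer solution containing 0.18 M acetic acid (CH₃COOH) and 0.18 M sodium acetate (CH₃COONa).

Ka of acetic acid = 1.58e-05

pKa = -log(1.58e-05) = 4.80. pH = pKa + log([A⁻]/[HA]) = 4.80 + log(0.18/0.18)

pH = 4.80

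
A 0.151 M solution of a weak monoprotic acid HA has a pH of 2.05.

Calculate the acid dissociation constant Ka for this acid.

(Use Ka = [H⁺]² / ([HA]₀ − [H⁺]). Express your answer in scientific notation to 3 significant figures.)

[H⁺] = 10^(−pH) = 10^(−2.05) = 8.913e-03 M. For HA ⇌ H⁺ + A⁻, Ka = [H⁺][A⁻]/[HA] = [H⁺]² / ([HA]₀ − [H⁺]) = (8.913e-03)² / (0.151 − 8.913e-03) = 5.59e-04.

K_a = 5.59e-04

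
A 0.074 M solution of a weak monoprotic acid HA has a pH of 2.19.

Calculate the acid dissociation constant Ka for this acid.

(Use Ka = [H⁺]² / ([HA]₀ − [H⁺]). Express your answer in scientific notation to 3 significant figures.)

[H⁺] = 10^(−pH) = 10^(−2.19) = 6.457e-03 M. For HA ⇌ H⁺ + A⁻, Ka = [H⁺][A⁻]/[HA] = [H⁺]² / ([HA]₀ − [H⁺]) = (6.457e-03)² / (0.074 − 6.457e-03) = 6.17e-04.

K_a = 6.17e-04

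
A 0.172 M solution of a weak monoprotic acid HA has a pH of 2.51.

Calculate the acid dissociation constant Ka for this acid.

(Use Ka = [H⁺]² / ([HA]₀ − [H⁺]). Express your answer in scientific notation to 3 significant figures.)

[H⁺] = 10^(−pH) = 10^(−2.51) = 3.090e-03 M. For HA ⇌ H⁺ + A⁻, Ka = [H⁺][A⁻]/[HA] = [H⁺]² / ([HA]₀ − [H⁺]) = (3.090e-03)² / (0.172 − 3.090e-03) = 5.65e-05.

K_a = 5.65e-05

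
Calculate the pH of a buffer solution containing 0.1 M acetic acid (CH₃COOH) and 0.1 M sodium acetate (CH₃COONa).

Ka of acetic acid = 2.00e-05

pKa = -log(2.00e-05) = 4.70. pH = pKa + log([A⁻]/[HA]) = 4.70 + log(0.1/0.1)

pH = 4.70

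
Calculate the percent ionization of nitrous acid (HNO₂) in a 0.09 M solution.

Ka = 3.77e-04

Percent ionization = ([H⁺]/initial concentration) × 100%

Using Ka equilibrium: x² + Ka×x - Ka×C = 0. Solving: [H⁺] = 5.6395e-03. Percent = (5.6395e-03/0.09) × 100

Percent ionization = 6.27%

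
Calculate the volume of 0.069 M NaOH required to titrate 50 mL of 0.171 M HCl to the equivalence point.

At equivalence: moles acid = moles base. moles HCl = 0.171 × 50/1000 = 0.00855 mol. V_base = moles / 0.069 × 1000 = 123.9 mL.

V_{base} = 123.9 mL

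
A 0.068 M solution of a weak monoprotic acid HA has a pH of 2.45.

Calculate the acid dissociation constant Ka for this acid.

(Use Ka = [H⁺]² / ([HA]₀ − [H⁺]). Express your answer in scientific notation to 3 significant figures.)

[H⁺] = 10^(−pH) = 10^(−2.45) = 3.548e-03 M. For HA ⇌ H⁺ + A⁻, Ka = [H⁺][A⁻]/[HA] = [H⁺]² / ([HA]₀ − [H⁺]) = (3.548e-03)² / (0.068 − 3.548e-03) = 1.95e-04.

K_a = 1.95e-04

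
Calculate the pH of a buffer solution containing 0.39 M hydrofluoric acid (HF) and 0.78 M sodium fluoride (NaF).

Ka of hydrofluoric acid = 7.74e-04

pKa = -log(7.74e-04) = 3.11. pH = pKa + log([A⁻]/[HA]) = 3.11 + log(0.78/0.39)

pH = 3.41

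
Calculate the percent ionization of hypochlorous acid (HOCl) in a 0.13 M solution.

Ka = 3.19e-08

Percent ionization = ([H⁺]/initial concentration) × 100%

Using Ka equilibrium: x² + Ka×x - Ka×C = 0. Solving: [H⁺] = 6.4381e-05. Percent = (6.4381e-05/0.13) × 100

Percent ionization = 0.0495%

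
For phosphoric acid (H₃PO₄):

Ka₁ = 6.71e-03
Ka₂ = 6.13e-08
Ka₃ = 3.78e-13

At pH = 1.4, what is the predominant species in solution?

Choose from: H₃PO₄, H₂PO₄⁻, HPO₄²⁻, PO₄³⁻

pKa₁ = 2.17, pKa₂ = 7.21, pKa₃ = 12.42. For a polyprotic acid the predominant species crosses at each pKa: below pKa_n the protonated form dominates, above it the deprotonated form does. At pH = 1.4, the predominant species is H₃PO₄.

H₃PO₄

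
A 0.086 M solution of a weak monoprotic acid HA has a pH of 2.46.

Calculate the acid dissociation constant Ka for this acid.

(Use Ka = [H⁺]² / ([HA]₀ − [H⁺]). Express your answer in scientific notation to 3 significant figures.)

[H⁺] = 10^(−pH) = 10^(−2.46) = 3.467e-03 M. For HA ⇌ H⁺ + A⁻, Ka = [H⁺][A⁻]/[HA] = [H⁺]² / ([HA]₀ − [H⁺]) = (3.467e-03)² / (0.086 − 3.467e-03) = 1.46e-04.

K_a = 1.46e-04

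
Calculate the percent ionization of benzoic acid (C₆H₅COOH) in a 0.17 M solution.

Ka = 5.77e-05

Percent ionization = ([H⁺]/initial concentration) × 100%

Using Ka equilibrium: x² + Ka×x - Ka×C = 0. Solving: [H⁺] = 3.1032e-03. Percent = (3.1032e-03/0.17) × 100

Percent ionization = 1.83%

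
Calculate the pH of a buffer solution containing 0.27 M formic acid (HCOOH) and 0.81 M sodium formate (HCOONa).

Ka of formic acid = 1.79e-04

pKa = -log(1.79e-04) = 3.75. pH = pKa + log([A⁻]/[HA]) = 3.75 + log(0.81/0.27)

pH = 4.22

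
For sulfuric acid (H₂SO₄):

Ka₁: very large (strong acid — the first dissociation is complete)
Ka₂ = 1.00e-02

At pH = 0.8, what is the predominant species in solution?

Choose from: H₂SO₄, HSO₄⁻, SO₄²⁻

The first dissociation is complete, so H₂SO₄ itself is never the predominant species in water; pKa₂ = -log(1.00e-02) = 2.00. For a polyprotic acid the predominant species crosses at each pKa: below pKa_n the protonated form dominates, above it the deprotonated form does. At pH = 0.8, the predominant species is HSO₄⁻.

HSO₄⁻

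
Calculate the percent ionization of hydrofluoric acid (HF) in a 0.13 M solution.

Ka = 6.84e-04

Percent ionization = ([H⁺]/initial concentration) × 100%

Using Ka equilibrium: x² + Ka×x - Ka×C = 0. Solving: [H⁺] = 9.0939e-03. Percent = (9.0939e-03/0.13) × 100

Percent ionization = 7%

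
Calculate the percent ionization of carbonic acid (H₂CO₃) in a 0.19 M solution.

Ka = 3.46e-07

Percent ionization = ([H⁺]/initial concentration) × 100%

Using Ka equilibrium: x² + Ka×x - Ka×C = 0. Solving: [H⁺] = 2.5623e-04. Percent = (2.5623e-04/0.19) × 100

Percent ionization = 0.135%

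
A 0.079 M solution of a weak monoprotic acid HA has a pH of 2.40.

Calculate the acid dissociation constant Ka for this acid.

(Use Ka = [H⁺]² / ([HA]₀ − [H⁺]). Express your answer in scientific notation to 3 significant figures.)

[H⁺] = 10^(−pH) = 10^(−2.40) = 3.981e-03 M. For HA ⇌ H⁺ + A⁻, Ka = [H⁺][A⁻]/[HA] = [H⁺]² / ([HA]₀ − [H⁺]) = (3.981e-03)² / (0.079 − 3.981e-03) = 2.11e-04.

K_a = 2.11e-04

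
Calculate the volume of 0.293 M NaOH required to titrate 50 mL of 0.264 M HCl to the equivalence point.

At equivalence: moles acid = moles base. moles HCl = 0.264 × 50/1000 = 0.0132 mol. V_base = moles / 0.293 × 1000 = 45.1 mL.

V_{base} = 45.1 mL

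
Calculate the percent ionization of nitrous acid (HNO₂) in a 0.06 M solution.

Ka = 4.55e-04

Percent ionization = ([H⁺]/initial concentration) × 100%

Using Ka equilibrium: x² + Ka×x - Ka×C = 0. Solving: [H⁺] = 5.0024e-03. Percent = (5.0024e-03/0.06) × 100

Percent ionization = 8.34%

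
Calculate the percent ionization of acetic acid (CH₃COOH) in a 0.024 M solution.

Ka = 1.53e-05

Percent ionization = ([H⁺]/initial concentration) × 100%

Using Ka equilibrium: x² + Ka×x - Ka×C = 0. Solving: [H⁺] = 5.9837e-04. Percent = (5.9837e-04/0.024) × 100

Percent ionization = 2.49%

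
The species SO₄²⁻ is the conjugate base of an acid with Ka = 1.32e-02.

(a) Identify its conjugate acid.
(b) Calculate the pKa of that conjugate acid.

(a) The conjugate acid is formed by adding one H⁺ to SO₄²⁻, giving HSO₄⁻. (b) pKa = -log(Ka) = -log(1.32e-02) = 1.88.

Conjugate acid: HSO₄⁻; pK_a = 1.88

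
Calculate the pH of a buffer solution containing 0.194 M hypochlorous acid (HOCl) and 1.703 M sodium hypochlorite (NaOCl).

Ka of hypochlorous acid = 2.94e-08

pKa = -log(2.94e-08) = 7.53. pH = pKa + log([A⁻]/[HA]) = 7.53 + log(1.703/0.194)

pH = 8.48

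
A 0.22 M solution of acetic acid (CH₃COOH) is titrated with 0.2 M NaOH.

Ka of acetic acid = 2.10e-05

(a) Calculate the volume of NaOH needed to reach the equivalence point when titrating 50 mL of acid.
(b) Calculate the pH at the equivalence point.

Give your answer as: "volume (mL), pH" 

moles acid = 0.22 × 50/1000 = 0.011 mol; V_base = moles/0.2 × 1000 = 55.0 mL. At equivalence only the conjugate base is present: [A⁻] = 0.011/0.105 = 1.0476e-01 M. Kb = Kw/Ka = 4.76e-10; [OH⁻] = √(Kb × [A⁻]) = 7.0630e-06; pOH = 5.15; pH = 14 - pOH = 8.85.

V = 55.0 mL, pH = 8.85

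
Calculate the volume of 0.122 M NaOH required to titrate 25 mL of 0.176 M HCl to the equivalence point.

At equivalence: moles acid = moles base. moles HCl = 0.176 × 25/1000 = 0.0044 mol. V_base = moles / 0.122 × 1000 = 36.1 mL.

V_{base} = 36.1 mL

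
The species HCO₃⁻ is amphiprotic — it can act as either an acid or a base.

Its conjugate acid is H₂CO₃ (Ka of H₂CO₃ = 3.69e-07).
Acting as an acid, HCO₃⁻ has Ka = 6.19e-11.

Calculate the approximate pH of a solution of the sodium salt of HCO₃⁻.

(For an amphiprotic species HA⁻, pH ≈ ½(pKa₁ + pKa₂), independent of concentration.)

pKa₁ = -log(3.69e-07) = 6.43; pKa₂ = -log(6.19e-11) = 10.21. For an amphiprotic species, pH ≈ ½(pKa₁ + pKa₂) = ½(6.43 + 10.21) = 8.32.

pH = 8.32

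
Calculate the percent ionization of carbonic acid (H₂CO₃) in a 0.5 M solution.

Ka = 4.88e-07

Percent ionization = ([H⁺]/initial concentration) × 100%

Using Ka equilibrium: x² + Ka×x - Ka×C = 0. Solving: [H⁺] = 4.9372e-04. Percent = (4.9372e-04/0.5) × 100

Percent ionization = 0.0987%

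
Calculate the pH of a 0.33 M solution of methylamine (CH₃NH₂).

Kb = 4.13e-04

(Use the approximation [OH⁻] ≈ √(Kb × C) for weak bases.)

[OH⁻] = √(Kb × C) = √(4.13e-04 × 0.33) = 1.1674e-02. pOH = 1.93, pH = 14 - pOH

pH = 12.07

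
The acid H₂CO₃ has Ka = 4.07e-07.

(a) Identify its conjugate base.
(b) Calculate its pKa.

(a) The conjugate base is formed by removing one H⁺ from H₂CO₃, giving HCO₃⁻. (b) pKa = -log(Ka) = -log(4.07e-07) = 6.39.

Conjugate base: HCO₃⁻; pK_a = 6.39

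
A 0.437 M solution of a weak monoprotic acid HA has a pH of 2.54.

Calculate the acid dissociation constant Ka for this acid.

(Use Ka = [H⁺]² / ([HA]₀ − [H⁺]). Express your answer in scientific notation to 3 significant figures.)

[H⁺] = 10^(−pH) = 10^(−2.54) = 2.884e-03 M. For HA ⇌ H⁺ + A⁻, Ka = [H⁺][A⁻]/[HA] = [H⁺]² / ([HA]₀ − [H⁺]) = (2.884e-03)² / (0.437 − 2.884e-03) = 1.92e-05.

K_a = 1.92e-05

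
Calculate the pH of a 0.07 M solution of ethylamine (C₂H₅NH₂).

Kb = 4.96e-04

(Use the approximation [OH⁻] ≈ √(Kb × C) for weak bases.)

[OH⁻] = √(Kb × C) = √(4.96e-04 × 0.07) = 5.8924e-03. pOH = 2.23, pH = 14 - pOH

pH = 11.77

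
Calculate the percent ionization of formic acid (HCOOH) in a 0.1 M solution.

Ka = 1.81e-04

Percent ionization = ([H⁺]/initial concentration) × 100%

Using Ka equilibrium: x² + Ka×x - Ka×C = 0. Solving: [H⁺] = 4.1649e-03. Percent = (4.1649e-03/0.1) × 100

Percent ionization = 4.16%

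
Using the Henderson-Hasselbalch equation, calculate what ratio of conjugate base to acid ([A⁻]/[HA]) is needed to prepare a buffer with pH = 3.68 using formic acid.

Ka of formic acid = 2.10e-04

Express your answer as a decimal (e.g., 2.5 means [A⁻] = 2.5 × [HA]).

pKa = -log(2.10e-04) = 3.6778. pH = pKa + log([A⁻]/[HA]), so log([A⁻]/[HA]) = pH − pKa = 3.68 − 3.6778 = 0.0022. [A⁻]/[HA] = 10^(0.0022) = 1.01

[A⁻]/[HA] = 1.01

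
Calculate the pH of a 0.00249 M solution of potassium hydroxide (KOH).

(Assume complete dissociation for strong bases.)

[OH⁻] = 0.00249 M for strong base. pOH = -log[OH⁻] = 2.60, pH = 14 - pOH

pH = 11.40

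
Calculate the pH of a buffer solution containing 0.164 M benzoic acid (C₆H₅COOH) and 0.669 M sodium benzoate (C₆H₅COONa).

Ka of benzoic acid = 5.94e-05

pKa = -log(5.94e-05) = 4.23. pH = pKa + log([A⁻]/[HA]) = 4.23 + log(0.669/0.164)

pH = 4.84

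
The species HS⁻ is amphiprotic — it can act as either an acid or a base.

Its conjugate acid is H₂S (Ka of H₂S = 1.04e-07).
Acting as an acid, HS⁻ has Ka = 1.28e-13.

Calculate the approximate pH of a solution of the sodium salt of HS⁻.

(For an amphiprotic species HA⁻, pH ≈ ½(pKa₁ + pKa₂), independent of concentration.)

pKa₁ = -log(1.04e-07) = 6.98; pKa₂ = -log(1.28e-13) = 12.89. For an amphiprotic species, pH ≈ ½(pKa₁ + pKa₂) = ½(6.98 + 12.89) = 9.94.

pH = 9.94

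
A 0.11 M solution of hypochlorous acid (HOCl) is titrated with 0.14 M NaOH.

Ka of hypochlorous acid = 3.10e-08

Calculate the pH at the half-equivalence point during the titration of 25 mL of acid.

At half-equivalence [HA] = [A⁻], so Henderson-Hasselbalch gives pH = pKa = -log(3.10e-08) = 7.51.

pH = pKa = 7.51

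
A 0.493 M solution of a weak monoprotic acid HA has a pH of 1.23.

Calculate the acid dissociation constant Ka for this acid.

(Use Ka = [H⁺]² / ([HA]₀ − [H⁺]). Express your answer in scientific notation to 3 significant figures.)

[H⁺] = 10^(−pH) = 10^(−1.23) = 5.888e-02 M. For HA ⇌ H⁺ + A⁻, Ka = [H⁺][A⁻]/[HA] = [H⁺]² / ([HA]₀ − [H⁺]) = (5.888e-02)² / (0.493 − 5.888e-02) = 7.99e-03.

K_a = 7.99e-03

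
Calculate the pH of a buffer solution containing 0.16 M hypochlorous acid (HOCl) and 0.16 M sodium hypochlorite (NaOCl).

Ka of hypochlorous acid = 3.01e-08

pKa = -log(3.01e-08) = 7.52. pH = pKa + log([A⁻]/[HA]) = 7.52 + log(0.16/0.16)

pH = 7.52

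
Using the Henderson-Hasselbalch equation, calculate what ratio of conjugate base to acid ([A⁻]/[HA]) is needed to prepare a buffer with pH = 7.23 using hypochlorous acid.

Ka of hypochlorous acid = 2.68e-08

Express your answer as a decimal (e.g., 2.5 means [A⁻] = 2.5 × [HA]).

pKa = -log(2.68e-08) = 7.5719. pH = pKa + log([A⁻]/[HA]), so log([A⁻]/[HA]) = pH − pKa = 7.23 − 7.5719 = -0.3419. [A⁻]/[HA] = 10^(-0.3419) = 0.455

[A⁻]/[HA] = 0.455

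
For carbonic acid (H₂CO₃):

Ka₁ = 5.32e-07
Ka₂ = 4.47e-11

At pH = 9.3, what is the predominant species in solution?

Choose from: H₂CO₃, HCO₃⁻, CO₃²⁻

pKa₁ = 6.27, pKa₂ = 10.35. For a polyprotic acid the predominant species crosses at each pKa: below pKa_n the protonated form dominates, above it the deprotonated form does. At pH = 9.3, the predominant species is HCO₃⁻.

HCO₃⁻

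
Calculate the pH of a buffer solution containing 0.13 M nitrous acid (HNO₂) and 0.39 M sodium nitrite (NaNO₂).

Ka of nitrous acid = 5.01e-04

pKa = -log(5.01e-04) = 3.30. pH = pKa + log([A⁻]/[HA]) = 3.30 + log(0.39/0.13)

pH = 3.78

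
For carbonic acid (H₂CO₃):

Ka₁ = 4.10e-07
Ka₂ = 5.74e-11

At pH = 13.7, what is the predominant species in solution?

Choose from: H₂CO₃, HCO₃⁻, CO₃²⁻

pKa₁ = 6.39, pKa₂ = 10.24. For a polyprotic acid the predominant species crosses at each pKa: below pKa_n the protonated form dominates, above it the deprotonated form does. At pH = 13.7, the predominant species is CO₃²⁻.

CO₃²⁻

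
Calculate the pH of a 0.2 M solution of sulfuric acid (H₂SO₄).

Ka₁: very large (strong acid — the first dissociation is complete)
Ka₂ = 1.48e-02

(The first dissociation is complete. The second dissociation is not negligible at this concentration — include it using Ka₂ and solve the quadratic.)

First dissociation is complete: [H⁺]₀ = [HSO₄⁻]₀ = C = 0.2 M. Second dissociation HSO₄⁻ ⇌ H⁺ + SO₄²⁻: let x = [SO₄²⁻]. Ka₂ = (C + x)·x / (C − x) = 1.48e-02 → x² + (C + Ka₂)·x − Ka₂·C = 0 → x² + 0.21480·x − 2.960e-03 = 0. x = (−0.21480 + √(0.21480² + 4 × 2.960e-03)) / 2 = 1.2994e-02 M. [H⁺] = C + x = 0.2 + 1.2994e-02 = 2.1299e-01 M. pH = -log(2.1299e-01) = 0.67.

pH = 0.67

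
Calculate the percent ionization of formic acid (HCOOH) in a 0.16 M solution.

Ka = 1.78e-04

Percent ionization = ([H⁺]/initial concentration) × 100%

Using Ka equilibrium: x² + Ka×x - Ka×C = 0. Solving: [H⁺] = 5.2484e-03. Percent = (5.2484e-03/0.16) × 100

Percent ionization = 3.28%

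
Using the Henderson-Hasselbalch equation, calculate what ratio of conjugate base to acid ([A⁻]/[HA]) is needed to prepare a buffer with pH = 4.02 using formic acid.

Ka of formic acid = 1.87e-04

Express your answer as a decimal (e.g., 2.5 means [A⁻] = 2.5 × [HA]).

pKa = -log(1.87e-04) = 3.7282. pH = pKa + log([A⁻]/[HA]), so log([A⁻]/[HA]) = pH − pKa = 4.02 − 3.7282 = 0.2918. [A⁻]/[HA] = 10^(0.2918) = 1.96

[A⁻]/[HA] = 1.96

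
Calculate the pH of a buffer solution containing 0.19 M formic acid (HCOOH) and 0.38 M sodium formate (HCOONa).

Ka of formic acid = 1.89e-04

pKa = -log(1.89e-04) = 3.72. pH = pKa + log([A⁻]/[HA]) = 3.72 + log(0.38/0.19)

pH = 4.02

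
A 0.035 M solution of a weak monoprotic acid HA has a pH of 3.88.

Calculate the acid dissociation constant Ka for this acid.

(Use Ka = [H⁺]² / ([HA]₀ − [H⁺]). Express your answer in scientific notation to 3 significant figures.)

[H⁺] = 10^(−pH) = 10^(−3.88) = 1.318e-04 M. For HA ⇌ H⁺ + A⁻, Ka = [H⁺][A⁻]/[HA] = [H⁺]² / ([HA]₀ − [H⁺]) = (1.318e-04)² / (0.035 − 1.318e-04) = 4.98e-07.

K_a = 4.98e-07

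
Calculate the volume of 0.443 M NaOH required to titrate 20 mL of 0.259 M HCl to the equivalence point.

At equivalence: moles acid = moles base. moles HCl = 0.259 × 20/1000 = 0.00518 mol. V_base = moles / 0.443 × 1000 = 11.7 mL.

V_{base} = 11.7 mL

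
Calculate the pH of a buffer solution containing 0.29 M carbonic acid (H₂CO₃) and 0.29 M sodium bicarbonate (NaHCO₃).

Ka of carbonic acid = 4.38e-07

pKa = -log(4.38e-07) = 6.36. pH = pKa + log([A⁻]/[HA]) = 6.36 + log(0.29/0.29)

pH = 6.36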